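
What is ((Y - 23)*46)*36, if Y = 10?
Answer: -21528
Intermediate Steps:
((Y - 23)*46)*36 = ((10 - 23)*46)*36 = -13*46*36 = -598*36 = -21528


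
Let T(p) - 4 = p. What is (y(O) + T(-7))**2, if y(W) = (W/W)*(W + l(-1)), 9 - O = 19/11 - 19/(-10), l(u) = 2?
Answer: 231361/12100 ≈ 19.121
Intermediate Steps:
O = 591/110 (O = 9 - (19/11 - 19/(-10)) = 9 - (19*(1/11) - 19*(-1/10)) = 9 - (19/11 + 19/10) = 9 - 1*399/110 = 9 - 399/110 = 591/110 ≈ 5.3727)
T(p) = 4 + p
y(W) = 2 + W (y(W) = (W/W)*(W + 2) = 1*(2 + W) = 2 + W)
(y(O) + T(-7))**2 = ((2 + 591/110) + (4 - 7))**2 = (811/110 - 3)**2 = (481/110)**2 = 231361/12100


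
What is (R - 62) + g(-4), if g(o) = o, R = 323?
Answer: 257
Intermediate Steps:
(R - 62) + g(-4) = (323 - 62) - 4 = 261 - 4 = 257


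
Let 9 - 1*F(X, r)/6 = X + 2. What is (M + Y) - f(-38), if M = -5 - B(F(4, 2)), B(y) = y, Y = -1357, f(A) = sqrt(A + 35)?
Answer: -1380 - I*sqrt(3) ≈ -1380.0 - 1.732*I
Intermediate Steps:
f(A) = sqrt(35 + A)
F(X, r) = 42 - 6*X (F(X, r) = 54 - 6*(X + 2) = 54 - 6*(2 + X) = 54 + (-12 - 6*X) = 42 - 6*X)
M = -23 (M = -5 - (42 - 6*4) = -5 - (42 - 24) = -5 - 1*18 = -5 - 18 = -23)
(M + Y) - f(-38) = (-23 - 1357) - sqrt(35 - 38) = -1380 - sqrt(-3) = -1380 - I*sqrt(3)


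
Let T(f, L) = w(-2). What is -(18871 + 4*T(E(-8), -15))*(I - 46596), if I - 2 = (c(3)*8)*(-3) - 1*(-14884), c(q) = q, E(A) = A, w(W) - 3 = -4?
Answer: 599630994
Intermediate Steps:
w(W) = -1 (w(W) = 3 - 4 = -1)
T(f, L) = -1
I = 14814 (I = 2 + ((3*8)*(-3) - 1*(-14884)) = 2 + (24*(-3) + 14884) = 2 + (-72 + 14884) = 2 + 14812 = 14814)
-(18871 + 4*T(E(-8), -15))*(I - 46596) = -(18871 + 4*(-1))*(14814 - 46596) = -(18871 - 4)*(-31782) = -18867*(-31782) = -1*(-599630994) = 599630994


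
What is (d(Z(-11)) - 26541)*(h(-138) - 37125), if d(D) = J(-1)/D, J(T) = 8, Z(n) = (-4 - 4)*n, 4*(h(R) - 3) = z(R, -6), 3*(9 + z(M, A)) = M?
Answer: 21683564425/22 ≈ 9.8562e+8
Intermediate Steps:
z(M, A) = -9 + M/3
h(R) = ¾ + R/12 (h(R) = 3 + (-9 + R/3)/4 = 3 + (-9/4 + R/12) = ¾ + R/12)
Z(n) = -8*n
d(D) = 8/D
(d(Z(-11)) - 26541)*(h(-138) - 37125) = (8/((-8*(-11))) - 26541)*((¾ + (1/12)*(-138)) - 37125) = (8/88 - 26541)*((¾ - 23/2) - 37125) = (8*(1/88) - 26541)*(-43/4 - 37125) = (1/11 - 26541)*(-148543/4) = -291950/11*(-148543/4) = 21683564425/22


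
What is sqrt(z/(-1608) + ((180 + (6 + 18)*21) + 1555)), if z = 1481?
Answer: sqrt(1446730062)/804 ≈ 47.308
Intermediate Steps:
sqrt(z/(-1608) + ((180 + (6 + 18)*21) + 1555)) = sqrt(1481/(-1608) + ((180 + (6 + 18)*21) + 1555)) = sqrt(1481*(-1/1608) + ((180 + 24*21) + 1555)) = sqrt(-1481/1608 + ((180 + 504) + 1555)) = sqrt(-1481/1608 + (684 + 1555)) = sqrt(-1481/1608 + 2239) = sqrt(3598831/1608) = sqrt(1446730062)/804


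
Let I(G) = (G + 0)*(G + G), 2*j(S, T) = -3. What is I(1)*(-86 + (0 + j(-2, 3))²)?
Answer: -335/2 ≈ -167.50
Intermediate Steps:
j(S, T) = -3/2 (j(S, T) = (½)*(-3) = -3/2)
I(G) = 2*G² (I(G) = G*(2*G) = 2*G²)
I(1)*(-86 + (0 + j(-2, 3))²) = (2*1²)*(-86 + (0 - 3/2)²) = (2*1)*(-86 + (-3/2)²) = 2*(-86 + 9/4) = 2*(-335/4) = -335/2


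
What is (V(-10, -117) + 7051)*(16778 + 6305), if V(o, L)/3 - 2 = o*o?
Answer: 169821631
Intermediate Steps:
V(o, L) = 6 + 3*o² (V(o, L) = 6 + 3*(o*o) = 6 + 3*o²)
(V(-10, -117) + 7051)*(16778 + 6305) = ((6 + 3*(-10)²) + 7051)*(16778 + 6305) = ((6 + 3*100) + 7051)*23083 = ((6 + 300) + 7051)*23083 = (306 + 7051)*23083 = 7357*23083 = 169821631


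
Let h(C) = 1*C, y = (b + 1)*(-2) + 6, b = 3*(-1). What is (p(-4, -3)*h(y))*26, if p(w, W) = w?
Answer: -1040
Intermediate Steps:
b = -3
y = 10 (y = (-3 + 1)*(-2) + 6 = -2*(-2) + 6 = 4 + 6 = 10)
h(C) = C
(p(-4, -3)*h(y))*26 = -4*10*26 = -40*26 = -1040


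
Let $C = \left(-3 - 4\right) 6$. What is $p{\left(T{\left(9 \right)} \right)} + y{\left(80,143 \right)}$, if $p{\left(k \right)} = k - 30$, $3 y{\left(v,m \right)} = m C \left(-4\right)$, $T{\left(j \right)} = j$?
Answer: $7987$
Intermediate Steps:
$C = -42$ ($C = \left(-7\right) 6 = -42$)
$y{\left(v,m \right)} = 56 m$ ($y{\left(v,m \right)} = \frac{m \left(-42\right) \left(-4\right)}{3} = \frac{- 42 m \left(-4\right)}{3} = \frac{168 m}{3} = 56 m$)
$p{\left(k \right)} = -30 + k$ ($p{\left(k \right)} = k - 30 = -30 + k$)
$p{\left(T{\left(9 \right)} \right)} + y{\left(80,143 \right)} = \left(-30 + 9\right) + 56 \cdot 143 = -21 + 8008 = 7987$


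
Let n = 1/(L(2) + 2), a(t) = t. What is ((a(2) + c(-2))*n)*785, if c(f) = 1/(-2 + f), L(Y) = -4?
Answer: -5495/8 ≈ -686.88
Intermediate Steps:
n = -1/2 (n = 1/(-4 + 2) = 1/(-2) = -1/2 ≈ -0.50000)
((a(2) + c(-2))*n)*785 = ((2 + 1/(-2 - 2))*(-1/2))*785 = ((2 + 1/(-4))*(-1/2))*785 = ((2 - 1/4)*(-1/2))*785 = ((7/4)*(-1/2))*785 = -7/8*785 = -5495/8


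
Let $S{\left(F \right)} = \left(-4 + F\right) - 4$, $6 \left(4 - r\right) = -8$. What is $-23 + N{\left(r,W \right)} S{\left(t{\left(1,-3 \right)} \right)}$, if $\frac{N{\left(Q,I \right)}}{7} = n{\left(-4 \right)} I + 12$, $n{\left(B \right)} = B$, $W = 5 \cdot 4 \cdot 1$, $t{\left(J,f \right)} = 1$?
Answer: $3309$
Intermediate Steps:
$W = 20$ ($W = 20 \cdot 1 = 20$)
$r = \frac{16}{3}$ ($r = 4 - - \frac{4}{3} = 4 + \frac{4}{3} = \frac{16}{3} \approx 5.3333$)
$S{\left(F \right)} = -8 + F$
$N{\left(Q,I \right)} = 84 - 28 I$ ($N{\left(Q,I \right)} = 7 \left(- 4 I + 12\right) = 7 \left(12 - 4 I\right) = 84 - 28 I$)
$-23 + N{\left(r,W \right)} S{\left(t{\left(1,-3 \right)} \right)} = -23 + \left(84 - 560\right) \left(-8 + 1\right) = -23 + \left(84 - 560\right) \left(-7\right) = -23 - -3332 = -23 + 3332 = 3309$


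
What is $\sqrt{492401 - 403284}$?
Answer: $\sqrt{89117} \approx 298.52$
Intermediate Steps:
$\sqrt{492401 - 403284} = \sqrt{89117}$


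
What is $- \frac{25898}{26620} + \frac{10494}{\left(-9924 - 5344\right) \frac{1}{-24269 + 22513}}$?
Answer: $\frac{5569814557}{4618570} \approx 1206.0$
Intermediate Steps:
$- \frac{25898}{26620} + \frac{10494}{\left(-9924 - 5344\right) \frac{1}{-24269 + 22513}} = \left(-25898\right) \frac{1}{26620} + \frac{10494}{\left(-15268\right) \frac{1}{-1756}} = - \frac{12949}{13310} + \frac{10494}{\left(-15268\right) \left(- \frac{1}{1756}\right)} = - \frac{12949}{13310} + \frac{10494}{\frac{3817}{439}} = - \frac{12949}{13310} + 10494 \cdot \frac{439}{3817} = - \frac{12949}{13310} + \frac{418806}{347} = \frac{5569814557}{4618570}$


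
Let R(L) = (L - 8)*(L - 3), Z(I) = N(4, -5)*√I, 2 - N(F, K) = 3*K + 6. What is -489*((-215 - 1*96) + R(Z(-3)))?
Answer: 317850 + 59169*I*√3 ≈ 3.1785e+5 + 1.0248e+5*I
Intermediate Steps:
N(F, K) = -4 - 3*K (N(F, K) = 2 - (3*K + 6) = 2 - (6 + 3*K) = 2 + (-6 - 3*K) = -4 - 3*K)
Z(I) = 11*√I (Z(I) = (-4 - 3*(-5))*√I = (-4 + 15)*√I = 11*√I)
R(L) = (-8 + L)*(-3 + L)
-489*((-215 - 1*96) + R(Z(-3))) = -489*((-215 - 1*96) + (24 + (11*√(-3))² - 121*√(-3))) = -489*((-215 - 96) + (24 + (11*(I*√3))² - 121*I*√3)) = -489*(-311 + (24 + (11*I*√3)² - 121*I*√3)) = -489*(-311 + (24 - 363 - 121*I*√3)) = -489*(-311 + (-339 - 121*I*√3)) = -489*(-650 - 121*I*√3) = 317850 + 59169*I*√3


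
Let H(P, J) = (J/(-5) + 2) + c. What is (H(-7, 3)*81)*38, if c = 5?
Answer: 98496/5 ≈ 19699.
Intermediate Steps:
H(P, J) = 7 - J/5 (H(P, J) = (J/(-5) + 2) + 5 = (J*(-1/5) + 2) + 5 = (-J/5 + 2) + 5 = (2 - J/5) + 5 = 7 - J/5)
(H(-7, 3)*81)*38 = ((7 - 1/5*3)*81)*38 = ((7 - 3/5)*81)*38 = ((32/5)*81)*38 = (2592/5)*38 = 98496/5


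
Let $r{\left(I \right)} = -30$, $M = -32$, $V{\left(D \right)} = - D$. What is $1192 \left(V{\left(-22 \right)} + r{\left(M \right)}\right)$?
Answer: $-9536$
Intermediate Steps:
$1192 \left(V{\left(-22 \right)} + r{\left(M \right)}\right) = 1192 \left(\left(-1\right) \left(-22\right) - 30\right) = 1192 \left(22 - 30\right) = 1192 \left(-8\right) = -9536$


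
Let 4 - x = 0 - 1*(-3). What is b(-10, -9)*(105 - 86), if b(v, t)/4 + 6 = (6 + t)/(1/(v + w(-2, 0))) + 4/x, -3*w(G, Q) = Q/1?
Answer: 2128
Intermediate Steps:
w(G, Q) = -Q/3 (w(G, Q) = -Q/(3*1) = -Q/3)
x = 1 (x = 4 - (0 - 1*(-3)) = 4 - (0 + 3) = 4 - 1*3 = 4 - 3 = 1)
b(v, t) = -8 + 4*v*(6 + t) (b(v, t) = -24 + 4*((6 + t)/(1/(v - ⅓*0)) + 4/1) = -24 + 4*((6 + t)/(1/(v + 0)) + 4*1) = -24 + 4*((6 + t)/(1/v) + 4) = -24 + 4*((6 + t)*v + 4) = -24 + 4*(v*(6 + t) + 4) = -24 + 4*(4 + v*(6 + t)) = -24 + (16 + 4*v*(6 + t)) = -8 + 4*v*(6 + t))
b(-10, -9)*(105 - 86) = (-8 + 24*(-10) + 4*(-9)*(-10))*(105 - 86) = (-8 - 240 + 360)*19 = 112*19 = 2128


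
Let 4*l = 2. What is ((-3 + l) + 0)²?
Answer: 25/4 ≈ 6.2500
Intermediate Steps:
l = ½ (l = (¼)*2 = ½ ≈ 0.50000)
((-3 + l) + 0)² = ((-3 + ½) + 0)² = (-5/2 + 0)² = (-5/2)² = 25/4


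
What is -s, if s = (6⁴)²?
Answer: -1679616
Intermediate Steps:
s = 1679616 (s = 1296² = 1679616)
-s = -1*1679616 = -1679616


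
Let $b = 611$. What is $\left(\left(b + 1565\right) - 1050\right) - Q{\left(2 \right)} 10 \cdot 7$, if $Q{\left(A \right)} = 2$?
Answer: $986$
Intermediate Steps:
$\left(\left(b + 1565\right) - 1050\right) - Q{\left(2 \right)} 10 \cdot 7 = \left(\left(611 + 1565\right) - 1050\right) - 2 \cdot 10 \cdot 7 = \left(2176 - 1050\right) - 20 \cdot 7 = 1126 - 140 = 986$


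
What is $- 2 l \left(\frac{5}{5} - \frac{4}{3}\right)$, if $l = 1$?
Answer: $\frac{2}{3} \approx 0.66667$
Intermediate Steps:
$- 2 l \left(\frac{5}{5} - \frac{4}{3}\right) = \left(-2\right) 1 \left(\frac{5}{5} - \frac{4}{3}\right) = - 2 \left(5 \cdot \frac{1}{5} - \frac{4}{3}\right) = - 2 \left(1 - \frac{4}{3}\right) = \left(-2\right) \left(- \frac{1}{3}\right) = \frac{2}{3}$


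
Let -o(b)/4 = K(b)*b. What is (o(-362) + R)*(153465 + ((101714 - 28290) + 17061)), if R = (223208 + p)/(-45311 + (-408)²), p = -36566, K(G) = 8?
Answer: 342413829386300/121153 ≈ 2.8263e+9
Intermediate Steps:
o(b) = -32*b
R = 186642/121153 (R = (223208 - 36566)/(-45311 + (-408)²) = 186642/(-45311 + 166464) = 186642/121153 ≈ 1.5405)
(o(-362) + R)*(153465 + ((101714 - 28290) + 17061)) = (-32*(-362) + 186642/121153)*(153465 + ((101714 - 28290) + 17061)) = (11584 + 186642/121153)*(153465 + (73424 + 17061)) = 1403622994*(153465 + 90485)/121153 = (1403622994/121153)*243950 = 342413829386300/121153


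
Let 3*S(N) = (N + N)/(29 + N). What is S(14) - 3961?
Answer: -510941/129 ≈ -3960.8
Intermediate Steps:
S(N) = 2*N/(3*(29 + N)) (S(N) = ((N + N)/(29 + N))/3 = ((2*N)/(29 + N))/3 = (2*N/(29 + N))/3 = 2*N/(3*(29 + N)))
S(14) - 3961 = (2/3)*14/(29 + 14) - 3961 = (2/3)*14/43 - 3961 = (2/3)*14*(1/43) - 3961 = 28/129 - 3961 = -510941/129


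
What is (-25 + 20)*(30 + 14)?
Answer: -220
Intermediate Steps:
(-25 + 20)*(30 + 14) = -5*44 = -220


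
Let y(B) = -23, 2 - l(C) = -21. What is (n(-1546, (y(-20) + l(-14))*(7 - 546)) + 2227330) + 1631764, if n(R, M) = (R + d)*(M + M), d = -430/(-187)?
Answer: 3859094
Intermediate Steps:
d = 430/187 (d = -430*(-1/187) = 430/187 ≈ 2.2995)
l(C) = 23 (l(C) = 2 - 1*(-21) = 2 + 21 = 23)
n(R, M) = 2*M*(430/187 + R) (n(R, M) = (R + 430/187)*(M + M) = (430/187 + R)*(2*M) = 2*M*(430/187 + R))
(n(-1546, (y(-20) + l(-14))*(7 - 546)) + 2227330) + 1631764 = (2*((-23 + 23)*(7 - 546))*(430 + 187*(-1546))/187 + 2227330) + 1631764 = (2*(0*(-539))*(430 - 289102)/187 + 2227330) + 1631764 = ((2/187)*0*(-288672) + 2227330) + 1631764 = (0 + 2227330) + 1631764 = 2227330 + 1631764 = 3859094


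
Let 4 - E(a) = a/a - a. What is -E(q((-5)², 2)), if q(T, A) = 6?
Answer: -9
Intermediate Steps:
E(a) = 3 + a (E(a) = 4 - (a/a - a) = 4 - (1 - a) = 4 + (-1 + a) = 3 + a)
-E(q((-5)², 2)) = -(3 + 6) = -1*9 = -9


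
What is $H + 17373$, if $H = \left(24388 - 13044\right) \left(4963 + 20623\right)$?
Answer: $290264957$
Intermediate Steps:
$H = 290247584$ ($H = 11344 \cdot 25586 = 290247584$)
$H + 17373 = 290247584 + 17373 = 290264957$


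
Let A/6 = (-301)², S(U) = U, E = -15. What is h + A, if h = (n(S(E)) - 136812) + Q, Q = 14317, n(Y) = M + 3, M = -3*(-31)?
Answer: 421207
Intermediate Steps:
M = 93
n(Y) = 96 (n(Y) = 93 + 3 = 96)
h = -122399 (h = (96 - 136812) + 14317 = -136716 + 14317 = -122399)
A = 543606 (A = 6*(-301)² = 6*90601 = 543606)
h + A = -122399 + 543606 = 421207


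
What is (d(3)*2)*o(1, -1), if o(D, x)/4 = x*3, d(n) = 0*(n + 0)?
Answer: 0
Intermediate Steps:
d(n) = 0 (d(n) = 0*n = 0)
o(D, x) = 12*x (o(D, x) = 4*(x*3) = 4*(3*x) = 12*x)
(d(3)*2)*o(1, -1) = (0*2)*(12*(-1)) = 0*(-12) = 0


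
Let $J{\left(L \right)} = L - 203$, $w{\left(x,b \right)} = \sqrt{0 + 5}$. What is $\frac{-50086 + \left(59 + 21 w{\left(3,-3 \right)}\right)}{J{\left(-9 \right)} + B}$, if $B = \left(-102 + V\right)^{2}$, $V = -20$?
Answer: $- \frac{50027}{14672} + \frac{3 \sqrt{5}}{2096} \approx -3.4065$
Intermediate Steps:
$B = 14884$ ($B = \left(-102 - 20\right)^{2} = \left(-122\right)^{2} = 14884$)
$w{\left(x,b \right)} = \sqrt{5}$
$J{\left(L \right)} = -203 + L$
$\frac{-50086 + \left(59 + 21 w{\left(3,-3 \right)}\right)}{J{\left(-9 \right)} + B} = \frac{-50086 + \left(59 + 21 \sqrt{5}\right)}{\left(-203 - 9\right) + 14884} = \frac{-50027 + 21 \sqrt{5}}{-212 + 14884} = \frac{-50027 + 21 \sqrt{5}}{14672} = \left(-50027 + 21 \sqrt{5}\right) \frac{1}{14672} = - \frac{50027}{14672} + \frac{3 \sqrt{5}}{2096}$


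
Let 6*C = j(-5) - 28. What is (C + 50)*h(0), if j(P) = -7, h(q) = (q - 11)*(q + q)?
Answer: 0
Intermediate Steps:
h(q) = 2*q*(-11 + q) (h(q) = (-11 + q)*(2*q) = 2*q*(-11 + q))
C = -35/6 (C = (-7 - 28)/6 = (⅙)*(-35) = -35/6 ≈ -5.8333)
(C + 50)*h(0) = (-35/6 + 50)*(2*0*(-11 + 0)) = 265*(2*0*(-11))/6 = (265/6)*0 = 0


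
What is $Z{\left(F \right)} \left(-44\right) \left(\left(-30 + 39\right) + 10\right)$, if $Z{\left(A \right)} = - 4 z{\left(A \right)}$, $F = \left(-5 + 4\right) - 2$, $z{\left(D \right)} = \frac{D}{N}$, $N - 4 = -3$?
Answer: $-10032$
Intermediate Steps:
$N = 1$ ($N = 4 - 3 = 1$)
$z{\left(D \right)} = D$ ($z{\left(D \right)} = \frac{D}{1} = D 1 = D$)
$F = -3$ ($F = -1 - 2 = -3$)
$Z{\left(A \right)} = - 4 A$
$Z{\left(F \right)} \left(-44\right) \left(\left(-30 + 39\right) + 10\right) = \left(-4\right) \left(-3\right) \left(-44\right) \left(\left(-30 + 39\right) + 10\right) = 12 \left(-44\right) \left(9 + 10\right) = \left(-528\right) 19 = -10032$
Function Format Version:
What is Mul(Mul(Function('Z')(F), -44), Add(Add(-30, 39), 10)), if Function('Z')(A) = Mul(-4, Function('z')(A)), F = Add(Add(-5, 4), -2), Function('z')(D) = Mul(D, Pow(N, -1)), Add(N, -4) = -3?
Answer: -10032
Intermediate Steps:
N = 1 (N = Add(4, -3) = 1)
Function('z')(D) = D (Function('z')(D) = Mul(D, Pow(1, -1)) = Mul(D, 1) = D)
F = -3 (F = Add(-1, -2) = -3)
Function('Z')(A) = Mul(-4, A)
Mul(Mul(Function('Z')(F), -44), Add(Add(-30, 39), 10)) = Mul(Mul(Mul(-4, -3), -44), Add(Add(-30, 39), 10)) = Mul(Mul(12, -44), Add(9, 10)) = Mul(-528, 19) = -10032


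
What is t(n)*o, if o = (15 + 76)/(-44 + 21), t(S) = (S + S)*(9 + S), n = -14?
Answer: -12740/23 ≈ -553.91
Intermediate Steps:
t(S) = 2*S*(9 + S) (t(S) = (2*S)*(9 + S) = 2*S*(9 + S))
o = -91/23 (o = 91/(-23) = 91*(-1/23) = -91/23 ≈ -3.9565)
t(n)*o = (2*(-14)*(9 - 14))*(-91/23) = (2*(-14)*(-5))*(-91/23) = 140*(-91/23) = -12740/23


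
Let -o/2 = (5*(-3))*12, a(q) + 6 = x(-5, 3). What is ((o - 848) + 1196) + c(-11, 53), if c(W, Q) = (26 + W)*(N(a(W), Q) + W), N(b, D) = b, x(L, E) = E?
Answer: 498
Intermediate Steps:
a(q) = -3 (a(q) = -6 + 3 = -3)
o = 360 (o = -2*5*(-3)*12 = -(-30)*12 = -2*(-180) = 360)
c(W, Q) = (-3 + W)*(26 + W) (c(W, Q) = (26 + W)*(-3 + W) = (-3 + W)*(26 + W))
((o - 848) + 1196) + c(-11, 53) = ((360 - 848) + 1196) + (-78 + (-11)**2 + 23*(-11)) = (-488 + 1196) + (-78 + 121 - 253) = 708 - 210 = 498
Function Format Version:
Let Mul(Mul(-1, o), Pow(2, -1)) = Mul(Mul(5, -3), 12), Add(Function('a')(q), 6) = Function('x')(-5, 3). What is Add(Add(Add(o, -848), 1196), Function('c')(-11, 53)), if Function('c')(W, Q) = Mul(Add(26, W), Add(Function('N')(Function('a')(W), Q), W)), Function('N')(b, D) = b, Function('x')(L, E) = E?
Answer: 498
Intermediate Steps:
Function('a')(q) = -3 (Function('a')(q) = Add(-6, 3) = -3)
o = 360 (o = Mul(-2, Mul(Mul(5, -3), 12)) = Mul(-2, Mul(-15, 12)) = Mul(-2, -180) = 360)
Function('c')(W, Q) = Mul(Add(-3, W), Add(26, W)) (Function('c')(W, Q) = Mul(Add(26, W), Add(-3, W)) = Mul(Add(-3, W), Add(26, W)))
Add(Add(Add(o, -848), 1196), Function('c')(-11, 53)) = Add(Add(Add(360, -848), 1196), Add(-78, Pow(-11, 2), Mul(23, -11))) = Add(Add(-488, 1196), Add(-78, 121, -253)) = Add(708, -210) = 498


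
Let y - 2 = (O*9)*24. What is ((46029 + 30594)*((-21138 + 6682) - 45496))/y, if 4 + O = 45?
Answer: -2296851048/4429 ≈ -5.1859e+5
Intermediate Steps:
O = 41 (O = -4 + 45 = 41)
y = 8858 (y = 2 + (41*9)*24 = 2 + 369*24 = 2 + 8856 = 8858)
((46029 + 30594)*((-21138 + 6682) - 45496))/y = ((46029 + 30594)*((-21138 + 6682) - 45496))/8858 = (76623*(-14456 - 45496))*(1/8858) = (76623*(-59952))*(1/8858) = -4593702096*1/8858 = -2296851048/4429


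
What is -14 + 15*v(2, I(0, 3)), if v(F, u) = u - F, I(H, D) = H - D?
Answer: -89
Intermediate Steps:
-14 + 15*v(2, I(0, 3)) = -14 + 15*((0 - 1*3) - 1*2) = -14 + 15*((0 - 3) - 2) = -14 + 15*(-3 - 2) = -14 + 15*(-5) = -14 - 75 = -89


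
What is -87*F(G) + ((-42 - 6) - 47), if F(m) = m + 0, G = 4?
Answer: -443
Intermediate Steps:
F(m) = m
-87*F(G) + ((-42 - 6) - 47) = -87*4 + ((-42 - 6) - 47) = -348 + (-48 - 47) = -348 - 95 = -443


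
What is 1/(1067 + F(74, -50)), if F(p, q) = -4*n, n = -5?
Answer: 1/1087 ≈ 0.00091996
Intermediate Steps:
F(p, q) = 20 (F(p, q) = -4*(-5) = 20)
1/(1067 + F(74, -50)) = 1/(1067 + 20) = 1/1087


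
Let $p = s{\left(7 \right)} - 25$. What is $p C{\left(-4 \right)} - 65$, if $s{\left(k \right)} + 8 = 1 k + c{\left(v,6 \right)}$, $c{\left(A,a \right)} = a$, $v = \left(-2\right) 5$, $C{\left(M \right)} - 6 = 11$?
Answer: $-405$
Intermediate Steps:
$C{\left(M \right)} = 17$ ($C{\left(M \right)} = 6 + 11 = 17$)
$v = -10$
$s{\left(k \right)} = -2 + k$ ($s{\left(k \right)} = -8 + \left(1 k + 6\right) = -8 + \left(k + 6\right) = -8 + \left(6 + k\right) = -2 + k$)
$p = -20$ ($p = \left(-2 + 7\right) - 25 = 5 - 25 = -20$)
$p C{\left(-4 \right)} - 65 = \left(-20\right) 17 - 65 = -340 - 65 = -405$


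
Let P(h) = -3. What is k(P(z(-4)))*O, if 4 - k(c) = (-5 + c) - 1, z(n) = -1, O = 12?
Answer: 156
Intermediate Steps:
k(c) = 10 - c (k(c) = 4 - ((-5 + c) - 1) = 4 - (-6 + c) = 4 + (6 - c) = 10 - c)
k(P(z(-4)))*O = (10 - 1*(-3))*12 = (10 + 3)*12 = 13*12 = 156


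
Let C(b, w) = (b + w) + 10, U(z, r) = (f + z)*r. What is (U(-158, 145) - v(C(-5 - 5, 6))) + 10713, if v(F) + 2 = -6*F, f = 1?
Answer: -12014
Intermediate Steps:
U(z, r) = r*(1 + z) (U(z, r) = (1 + z)*r = r*(1 + z))
C(b, w) = 10 + b + w
v(F) = -2 - 6*F
(U(-158, 145) - v(C(-5 - 5, 6))) + 10713 = (145*(1 - 158) - (-2 - 6*(10 + (-5 - 5) + 6))) + 10713 = (145*(-157) - (-2 - 6*(10 - 10 + 6))) + 10713 = (-22765 - (-2 - 6*6)) + 10713 = (-22765 - (-2 - 36)) + 10713 = (-22765 - 1*(-38)) + 10713 = (-22765 + 38) + 10713 = -22727 + 10713 = -12014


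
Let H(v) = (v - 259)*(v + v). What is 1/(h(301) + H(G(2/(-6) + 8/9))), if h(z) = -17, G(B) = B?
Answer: -81/24637 ≈ -0.0032877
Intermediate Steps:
H(v) = 2*v*(-259 + v) (H(v) = (-259 + v)*(2*v) = 2*v*(-259 + v))
1/(h(301) + H(G(2/(-6) + 8/9))) = 1/(-17 + 2*(2/(-6) + 8/9)*(-259 + (2/(-6) + 8/9))) = 1/(-17 + 2*(2*(-⅙) + 8*(⅑))*(-259 + (2*(-⅙) + 8*(⅑)))) = 1/(-17 + 2*(-⅓ + 8/9)*(-259 + (-⅓ + 8/9))) = 1/(-17 + 2*(5/9)*(-259 + 5/9)) = 1/(-17 + 2*(5/9)*(-2326/9)) = 1/(-17 - 23260/81) = 1/(-24637/81) = -81/24637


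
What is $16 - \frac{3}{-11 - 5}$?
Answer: $\frac{259}{16} \approx 16.188$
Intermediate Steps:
$16 - \frac{3}{-11 - 5} = 16 - \frac{3}{-16} = 16 - - \frac{3}{16} = 16 + \frac{3}{16} = \frac{259}{16}$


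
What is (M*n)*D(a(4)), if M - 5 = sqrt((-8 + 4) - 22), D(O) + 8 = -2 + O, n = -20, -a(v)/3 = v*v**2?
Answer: 20200 + 4040*I*sqrt(26) ≈ 20200.0 + 20600.0*I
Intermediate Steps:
a(v) = -3*v**3 (a(v) = -3*v*v**2 = -3*v**3)
D(O) = -10 + O (D(O) = -8 + (-2 + O) = -10 + O)
M = 5 + I*sqrt(26) (M = 5 + sqrt((-8 + 4) - 22) = 5 + sqrt(-4 - 22) = 5 + sqrt(-26) = 5 + I*sqrt(26) ≈ 5.0 + 5.099*I)
(M*n)*D(a(4)) = ((5 + I*sqrt(26))*(-20))*(-10 - 3*4**3) = (-100 - 20*I*sqrt(26))*(-10 - 3*64) = (-100 - 20*I*sqrt(26))*(-10 - 192) = (-100 - 20*I*sqrt(26))*(-202) = 20200 + 4040*I*sqrt(26)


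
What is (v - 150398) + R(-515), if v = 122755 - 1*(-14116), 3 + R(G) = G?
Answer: -14045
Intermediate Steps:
R(G) = -3 + G
v = 136871 (v = 122755 + 14116 = 136871)
(v - 150398) + R(-515) = (136871 - 150398) + (-3 - 515) = -13527 - 518 = -14045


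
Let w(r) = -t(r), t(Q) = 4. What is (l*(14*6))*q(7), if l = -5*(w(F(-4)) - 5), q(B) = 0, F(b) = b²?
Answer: 0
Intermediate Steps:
w(r) = -4 (w(r) = -1*4 = -4)
l = 45 (l = -5*(-4 - 5) = -5*(-9) = 45)
(l*(14*6))*q(7) = (45*(14*6))*0 = (45*84)*0 = 3780*0 = 0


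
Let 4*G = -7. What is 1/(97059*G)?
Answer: -4/679413 ≈ -5.8874e-6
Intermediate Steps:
G = -7/4 (G = (1/4)*(-7) = -7/4 ≈ -1.7500)
1/(97059*G) = 1/(97059*(-7/4)) = 1/(-679413/4) = -4/679413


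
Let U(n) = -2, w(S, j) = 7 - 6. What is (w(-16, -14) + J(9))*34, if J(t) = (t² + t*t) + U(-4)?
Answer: 5474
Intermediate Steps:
w(S, j) = 1
J(t) = -2 + 2*t² (J(t) = (t² + t*t) - 2 = (t² + t²) - 2 = 2*t² - 2 = -2 + 2*t²)
(w(-16, -14) + J(9))*34 = (1 + (-2 + 2*9²))*34 = (1 + (-2 + 2*81))*34 = (1 + (-2 + 162))*34 = (1 + 160)*34 = 161*34 = 5474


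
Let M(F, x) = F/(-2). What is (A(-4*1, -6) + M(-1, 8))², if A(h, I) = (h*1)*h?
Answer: 1089/4 ≈ 272.25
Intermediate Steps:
M(F, x) = -F/2 (M(F, x) = F*(-½) = -F/2)
A(h, I) = h² (A(h, I) = h*h = h²)
(A(-4*1, -6) + M(-1, 8))² = ((-4*1)² - ½*(-1))² = ((-4)² + ½)² = (16 + ½)² = (33/2)² = 1089/4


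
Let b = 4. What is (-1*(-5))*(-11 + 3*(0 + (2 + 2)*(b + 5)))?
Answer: 485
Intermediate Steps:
(-1*(-5))*(-11 + 3*(0 + (2 + 2)*(b + 5))) = (-1*(-5))*(-11 + 3*(0 + (2 + 2)*(4 + 5))) = 5*(-11 + 3*(0 + 4*9)) = 5*(-11 + 3*(0 + 36)) = 5*(-11 + 3*36) = 5*(-11 + 108) = 5*97 = 485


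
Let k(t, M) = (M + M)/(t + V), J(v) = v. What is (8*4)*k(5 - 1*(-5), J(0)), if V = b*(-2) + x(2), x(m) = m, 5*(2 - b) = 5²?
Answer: 0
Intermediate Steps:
b = -3 (b = 2 - ⅕*5² = 2 - ⅕*25 = 2 - 5 = -3)
V = 8 (V = -3*(-2) + 2 = 6 + 2 = 8)
k(t, M) = 2*M/(8 + t) (k(t, M) = (M + M)/(t + 8) = (2*M)/(8 + t) = 2*M/(8 + t))
(8*4)*k(5 - 1*(-5), J(0)) = (8*4)*(2*0/(8 + (5 - 1*(-5)))) = 32*(2*0/(8 + (5 + 5))) = 32*(2*0/(8 + 10)) = 32*(2*0/18) = 32*(2*0*(1/18)) = 32*0 = 0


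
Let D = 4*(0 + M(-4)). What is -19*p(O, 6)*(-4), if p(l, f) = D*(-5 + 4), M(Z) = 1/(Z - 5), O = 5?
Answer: 304/9 ≈ 33.778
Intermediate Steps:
M(Z) = 1/(-5 + Z)
D = -4/9 (D = 4*(0 + 1/(-5 - 4)) = 4*(0 + 1/(-9)) = 4*(0 - ⅑) = 4*(-⅑) = -4/9 ≈ -0.44444)
p(l, f) = 4/9 (p(l, f) = -4*(-5 + 4)/9 = -4/9*(-1) = 4/9)
-19*p(O, 6)*(-4) = -19*4/9*(-4) = -76/9*(-4) = 304/9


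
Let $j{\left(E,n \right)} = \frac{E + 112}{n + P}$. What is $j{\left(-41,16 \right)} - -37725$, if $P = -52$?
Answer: $\frac{1358029}{36} \approx 37723.0$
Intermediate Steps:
$j{\left(E,n \right)} = \frac{112 + E}{-52 + n}$ ($j{\left(E,n \right)} = \frac{E + 112}{n - 52} = \frac{112 + E}{-52 + n}$)
$j{\left(-41,16 \right)} - -37725 = \frac{112 - 41}{-52 + 16} - -37725 = \frac{1}{-36} \cdot 71 + 37725 = \left(- \frac{1}{36}\right) 71 + 37725 = - \frac{71}{36} + 37725 = \frac{1358029}{36}$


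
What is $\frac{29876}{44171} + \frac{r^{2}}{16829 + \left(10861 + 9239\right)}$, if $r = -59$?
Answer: $\frac{1257050055}{1631190859} \approx 0.77063$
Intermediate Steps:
$\frac{29876}{44171} + \frac{r^{2}}{16829 + \left(10861 + 9239\right)} = \frac{29876}{44171} + \frac{\left(-59\right)^{2}}{16829 + \left(10861 + 9239\right)} = 29876 \cdot \frac{1}{44171} + \frac{3481}{16829 + 20100} = \frac{29876}{44171} + \frac{3481}{36929} = \frac{1257050055}{1631190859}$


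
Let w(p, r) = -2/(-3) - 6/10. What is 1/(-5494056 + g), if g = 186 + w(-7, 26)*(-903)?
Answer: -5/27469651 ≈ -1.8202e-7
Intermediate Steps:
w(p, r) = 1/15 (w(p, r) = -2*(-⅓) - 6*⅒ = ⅔ - ⅗ = 1/15)
g = 629/5 (g = 186 + (1/15)*(-903) = 186 - 301/5 = 629/5 ≈ 125.80)
1/(-5494056 + g) = 1/(-5494056 + 629/5) = 1/(-27469651/5) = -5/27469651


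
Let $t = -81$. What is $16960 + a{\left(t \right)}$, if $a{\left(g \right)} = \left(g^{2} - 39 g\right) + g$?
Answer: $26599$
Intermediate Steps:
$a{\left(g \right)} = g^{2} - 38 g$
$16960 + a{\left(t \right)} = 16960 - 81 \left(-38 - 81\right) = 16960 - -9639 = 16960 + 9639 = 26599$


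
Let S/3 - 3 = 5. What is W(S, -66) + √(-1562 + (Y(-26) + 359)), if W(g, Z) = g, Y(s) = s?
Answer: 24 + I*√1229 ≈ 24.0 + 35.057*I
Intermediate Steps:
S = 24 (S = 9 + 3*5 = 9 + 15 = 24)
W(S, -66) + √(-1562 + (Y(-26) + 359)) = 24 + √(-1562 + (-26 + 359)) = 24 + √(-1562 + 333) = 24 + √(-1229) = 24 + I*√1229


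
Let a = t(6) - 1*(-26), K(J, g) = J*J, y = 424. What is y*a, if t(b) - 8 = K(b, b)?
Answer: 29680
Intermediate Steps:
K(J, g) = J²
t(b) = 8 + b²
a = 70 (a = (8 + 6²) - 1*(-26) = (8 + 36) + 26 = 44 + 26 = 70)
y*a = 424*70 = 29680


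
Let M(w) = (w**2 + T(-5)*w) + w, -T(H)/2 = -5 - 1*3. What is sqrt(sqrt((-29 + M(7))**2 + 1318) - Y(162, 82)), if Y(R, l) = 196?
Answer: sqrt(-196 + sqrt(20639)) ≈ 7.2344*I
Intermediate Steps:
T(H) = 16 (T(H) = -2*(-5 - 1*3) = -2*(-5 - 3) = -2*(-8) = 16)
M(w) = w**2 + 17*w (M(w) = (w**2 + 16*w) + w = w**2 + 17*w)
sqrt(sqrt((-29 + M(7))**2 + 1318) - Y(162, 82)) = sqrt(sqrt((-29 + 7*(17 + 7))**2 + 1318) - 1*196) = sqrt(sqrt((-29 + 7*24)**2 + 1318) - 196) = sqrt(sqrt((-29 + 168)**2 + 1318) - 196) = sqrt(sqrt(139**2 + 1318) - 196) = sqrt(sqrt(19321 + 1318) - 196) = sqrt(sqrt(20639) - 196) = sqrt(-196 + sqrt(20639))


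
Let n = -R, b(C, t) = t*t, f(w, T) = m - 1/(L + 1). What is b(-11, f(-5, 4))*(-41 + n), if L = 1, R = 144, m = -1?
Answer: -1665/4 ≈ -416.25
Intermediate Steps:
f(w, T) = -3/2 (f(w, T) = -1 - 1/(1 + 1) = -1 - 1/2 = -1 - 1*½ = -1 - ½ = -3/2)
b(C, t) = t²
n = -144 (n = -1*144 = -144)
b(-11, f(-5, 4))*(-41 + n) = (-3/2)²*(-41 - 144) = (9/4)*(-185) = -1665/4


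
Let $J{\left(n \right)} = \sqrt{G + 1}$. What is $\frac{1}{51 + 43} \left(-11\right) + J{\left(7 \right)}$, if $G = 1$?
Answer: $- \frac{11}{94} + \sqrt{2} \approx 1.2972$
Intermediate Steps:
$J{\left(n \right)} = \sqrt{2}$ ($J{\left(n \right)} = \sqrt{1 + 1} = \sqrt{2}$)
$\frac{1}{51 + 43} \left(-11\right) + J{\left(7 \right)} = \frac{1}{51 + 43} \left(-11\right) + \sqrt{2} = \frac{1}{94} \left(-11\right) + \sqrt{2} = - \frac{11}{94} + \sqrt{2}$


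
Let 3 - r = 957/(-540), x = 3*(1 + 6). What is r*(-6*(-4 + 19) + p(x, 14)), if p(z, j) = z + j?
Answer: -9449/36 ≈ -262.47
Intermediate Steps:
x = 21 (x = 3*7 = 21)
p(z, j) = j + z
r = 859/180 (r = 3 - 957/(-540) = 3 - 957*(-1)/540 = 3 - 1*(-319/180) = 3 + 319/180 = 859/180 ≈ 4.7722)
r*(-6*(-4 + 19) + p(x, 14)) = 859*(-6*(-4 + 19) + (14 + 21))/180 = 859*(-6*15 + 35)/180 = 859*(-90 + 35)/180 = (859/180)*(-55) = -9449/36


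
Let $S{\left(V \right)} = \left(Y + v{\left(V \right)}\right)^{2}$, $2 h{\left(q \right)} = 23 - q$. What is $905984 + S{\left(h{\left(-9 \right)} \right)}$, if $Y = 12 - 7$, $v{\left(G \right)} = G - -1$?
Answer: $906468$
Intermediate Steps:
$h{\left(q \right)} = \frac{23}{2} - \frac{q}{2}$ ($h{\left(q \right)} = \frac{23 - q}{2} = \frac{23}{2} - \frac{q}{2}$)
$v{\left(G \right)} = 1 + G$ ($v{\left(G \right)} = G + 1 = 1 + G$)
$Y = 5$
$S{\left(V \right)} = \left(6 + V\right)^{2}$ ($S{\left(V \right)} = \left(5 + \left(1 + V\right)\right)^{2} = \left(6 + V\right)^{2}$)
$905984 + S{\left(h{\left(-9 \right)} \right)} = 905984 + \left(6 + \left(\frac{23}{2} - - \frac{9}{2}\right)\right)^{2} = 905984 + \left(6 + \left(\frac{23}{2} + \frac{9}{2}\right)\right)^{2} = 905984 + \left(6 + 16\right)^{2} = 905984 + 22^{2} = 905984 + 484 = 906468$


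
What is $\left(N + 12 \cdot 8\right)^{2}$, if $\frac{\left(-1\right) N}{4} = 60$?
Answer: $20736$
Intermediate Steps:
$N = -240$ ($N = \left(-4\right) 60 = -240$)
$\left(N + 12 \cdot 8\right)^{2} = \left(-240 + 12 \cdot 8\right)^{2} = \left(-240 + 96\right)^{2} = \left(-144\right)^{2} = 20736$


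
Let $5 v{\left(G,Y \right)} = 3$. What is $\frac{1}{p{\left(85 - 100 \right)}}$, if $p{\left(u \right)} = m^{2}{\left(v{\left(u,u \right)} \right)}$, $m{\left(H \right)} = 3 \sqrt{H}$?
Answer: $\frac{5}{27} \approx 0.18519$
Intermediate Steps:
$v{\left(G,Y \right)} = \frac{3}{5}$ ($v{\left(G,Y \right)} = \frac{1}{5} \cdot 3 = \frac{3}{5}$)
$p{\left(u \right)} = \frac{27}{5}$ ($p{\left(u \right)} = \left(3 \sqrt{\frac{3}{5}}\right)^{2} = \left(3 \frac{\sqrt{15}}{5}\right)^{2} = \left(\frac{3 \sqrt{15}}{5}\right)^{2} = \frac{27}{5}$)
$\frac{1}{p{\left(85 - 100 \right)}} = \frac{1}{\frac{27}{5}} = \frac{5}{27}$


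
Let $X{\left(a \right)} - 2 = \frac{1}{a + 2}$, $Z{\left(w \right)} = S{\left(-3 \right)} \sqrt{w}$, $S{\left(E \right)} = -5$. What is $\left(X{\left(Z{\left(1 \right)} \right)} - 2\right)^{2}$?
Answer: $\frac{1}{9} \approx 0.11111$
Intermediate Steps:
$Z{\left(w \right)} = - 5 \sqrt{w}$
$X{\left(a \right)} = 2 + \frac{1}{2 + a}$ ($X{\left(a \right)} = 2 + \frac{1}{a + 2} = 2 + \frac{1}{2 + a}$)
$\left(X{\left(Z{\left(1 \right)} \right)} - 2\right)^{2} = \left(\frac{5 + 2 \left(- 5 \sqrt{1}\right)}{2 - 5 \sqrt{1}} - 2\right)^{2} = \left(\frac{5 + 2 \left(\left(-5\right) 1\right)}{2 - 5} - 2\right)^{2} = \left(\frac{5 + 2 \left(-5\right)}{2 - 5} - 2\right)^{2} = \left(\frac{5 - 10}{-3} - 2\right)^{2} = \left(\left(- \frac{1}{3}\right) \left(-5\right) - 2\right)^{2} = \left(\frac{5}{3} - 2\right)^{2} = \left(- \frac{1}{3}\right)^{2} = \frac{1}{9}$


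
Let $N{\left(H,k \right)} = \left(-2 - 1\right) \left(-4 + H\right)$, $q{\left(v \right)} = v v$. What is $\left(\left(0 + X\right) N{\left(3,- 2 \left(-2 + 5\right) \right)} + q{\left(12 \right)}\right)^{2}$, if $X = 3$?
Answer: $23409$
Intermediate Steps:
$q{\left(v \right)} = v^{2}$
$N{\left(H,k \right)} = 12 - 3 H$ ($N{\left(H,k \right)} = - 3 \left(-4 + H\right) = 12 - 3 H$)
$\left(\left(0 + X\right) N{\left(3,- 2 \left(-2 + 5\right) \right)} + q{\left(12 \right)}\right)^{2} = \left(\left(0 + 3\right) \left(12 - 9\right) + 12^{2}\right)^{2} = \left(3 \left(12 - 9\right) + 144\right)^{2} = \left(3 \cdot 3 + 144\right)^{2} = \left(9 + 144\right)^{2} = 153^{2} = 23409$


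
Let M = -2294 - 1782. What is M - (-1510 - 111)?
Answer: -2455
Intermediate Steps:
M = -4076
M - (-1510 - 111) = -4076 - (-1510 - 111) = -4076 - 1*(-1621) = -4076 + 1621 = -2455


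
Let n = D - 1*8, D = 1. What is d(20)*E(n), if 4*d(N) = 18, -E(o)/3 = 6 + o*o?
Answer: -1485/2 ≈ -742.50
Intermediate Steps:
n = -7 (n = 1 - 1*8 = 1 - 8 = -7)
E(o) = -18 - 3*o² (E(o) = -3*(6 + o*o) = -3*(6 + o²) = -18 - 3*o²)
d(N) = 9/2 (d(N) = (¼)*18 = 9/2)
d(20)*E(n) = 9*(-18 - 3*(-7)²)/2 = 9*(-18 - 3*49)/2 = 9*(-18 - 147)/2 = (9/2)*(-165) = -1485/2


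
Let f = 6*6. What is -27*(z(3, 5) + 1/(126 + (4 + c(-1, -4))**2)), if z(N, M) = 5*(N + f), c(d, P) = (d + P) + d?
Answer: -684477/130 ≈ -5265.2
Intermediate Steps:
c(d, P) = P + 2*d (c(d, P) = (P + d) + d = P + 2*d)
f = 36
z(N, M) = 180 + 5*N (z(N, M) = 5*(N + 36) = 5*(36 + N) = 180 + 5*N)
-27*(z(3, 5) + 1/(126 + (4 + c(-1, -4))**2)) = -27*((180 + 5*3) + 1/(126 + (4 + (-4 + 2*(-1)))**2)) = -27*((180 + 15) + 1/(126 + (4 + (-4 - 2))**2)) = -27*(195 + 1/(126 + (4 - 6)**2)) = -27*(195 + 1/(126 + (-2)**2)) = -27*(195 + 1/(126 + 4)) = -27*(195 + 1/130) = -27*25351/130 = -684477/130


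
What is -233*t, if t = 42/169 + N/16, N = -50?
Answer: 906137/1352 ≈ 670.22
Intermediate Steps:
t = -3889/1352 (t = 42/169 - 50/16 = 42*(1/169) - 50*1/16 = 42/169 - 25/8 = -3889/1352 ≈ -2.8765)
-233*t = -233*(-3889/1352) = 906137/1352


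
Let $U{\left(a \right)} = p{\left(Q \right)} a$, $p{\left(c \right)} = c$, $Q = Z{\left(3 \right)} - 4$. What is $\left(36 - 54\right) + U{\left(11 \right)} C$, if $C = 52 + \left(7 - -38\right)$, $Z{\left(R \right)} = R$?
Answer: $-1085$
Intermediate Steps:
$Q = -1$ ($Q = 3 - 4 = -1$)
$U{\left(a \right)} = - a$
$C = 97$ ($C = 52 + \left(7 + 38\right) = 52 + 45 = 97$)
$\left(36 - 54\right) + U{\left(11 \right)} C = \left(36 - 54\right) + \left(-1\right) 11 \cdot 97 = \left(36 - 54\right) - 1067 = -18 - 1067 = -1085$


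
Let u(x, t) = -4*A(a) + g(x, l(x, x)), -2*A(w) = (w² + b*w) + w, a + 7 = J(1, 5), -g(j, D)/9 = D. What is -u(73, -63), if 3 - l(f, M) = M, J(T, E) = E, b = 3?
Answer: -622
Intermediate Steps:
l(f, M) = 3 - M
g(j, D) = -9*D
a = -2 (a = -7 + 5 = -2)
A(w) = -2*w - w²/2 (A(w) = -((w² + 3*w) + w)/2 = -(w² + 4*w)/2 = -2*w - w²/2)
u(x, t) = -35 + 9*x (u(x, t) = -(-2)*(-2)*(4 - 2) - 9*(3 - x) = -(-2)*(-2)*2 + (-27 + 9*x) = -4*2 + (-27 + 9*x) = -8 + (-27 + 9*x) = -35 + 9*x)
-u(73, -63) = -(-35 + 9*73) = -(-35 + 657) = -1*622 = -622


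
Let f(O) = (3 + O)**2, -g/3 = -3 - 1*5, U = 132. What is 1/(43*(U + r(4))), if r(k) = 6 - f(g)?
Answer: -1/25413 ≈ -3.9350e-5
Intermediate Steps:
g = 24 (g = -3*(-3 - 1*5) = -3*(-3 - 5) = -3*(-8) = 24)
r(k) = -723 (r(k) = 6 - (3 + 24)**2 = 6 - 1*27**2 = 6 - 1*729 = 6 - 729 = -723)
1/(43*(U + r(4))) = 1/(43*(132 - 723)) = 1/(43*(-591)) = 1/(-25413) = -1/25413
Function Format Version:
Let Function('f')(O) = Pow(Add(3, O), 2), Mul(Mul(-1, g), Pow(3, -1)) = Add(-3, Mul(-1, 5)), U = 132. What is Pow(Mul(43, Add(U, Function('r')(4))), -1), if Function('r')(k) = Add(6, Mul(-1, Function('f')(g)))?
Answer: Rational(-1, 25413) ≈ -3.9350e-5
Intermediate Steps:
g = 24 (g = Mul(-3, Add(-3, Mul(-1, 5))) = Mul(-3, Add(-3, -5)) = Mul(-3, -8) = 24)
Function('r')(k) = -723 (Function('r')(k) = Add(6, Mul(-1, Pow(Add(3, 24), 2))) = Add(6, Mul(-1, Pow(27, 2))) = Add(6, Mul(-1, 729)) = Add(6, -729) = -723)
Pow(Mul(43, Add(U, Function('r')(4))), -1) = Pow(Mul(43, Add(132, -723)), -1) = Pow(Mul(43, -591), -1) = Pow(-25413, -1) = Rational(-1, 25413)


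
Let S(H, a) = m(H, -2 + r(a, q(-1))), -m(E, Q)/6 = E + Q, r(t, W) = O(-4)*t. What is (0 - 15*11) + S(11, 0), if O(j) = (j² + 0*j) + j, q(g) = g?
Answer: -219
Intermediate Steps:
O(j) = j + j² (O(j) = (j² + 0) + j = j² + j = j + j²)
r(t, W) = 12*t (r(t, W) = (-4*(1 - 4))*t = (-4*(-3))*t = 12*t)
m(E, Q) = -6*E - 6*Q (m(E, Q) = -6*(E + Q) = -6*E - 6*Q)
S(H, a) = 12 - 72*a - 6*H (S(H, a) = -6*H - 6*(-2 + 12*a) = -6*H + (12 - 72*a) = 12 - 72*a - 6*H)
(0 - 15*11) + S(11, 0) = (0 - 15*11) + (12 - 72*0 - 6*11) = (0 - 165) + (12 + 0 - 66) = -165 - 54 = -219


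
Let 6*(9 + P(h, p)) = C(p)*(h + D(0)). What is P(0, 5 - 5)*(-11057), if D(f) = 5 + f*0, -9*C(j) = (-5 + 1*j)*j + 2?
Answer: 2742136/27 ≈ 1.0156e+5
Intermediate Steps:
C(j) = -2/9 - j*(-5 + j)/9 (C(j) = -((-5 + 1*j)*j + 2)/9 = -((-5 + j)*j + 2)/9 = -(j*(-5 + j) + 2)/9 = -(2 + j*(-5 + j))/9 = -2/9 - j*(-5 + j)/9)
D(f) = 5 (D(f) = 5 + 0 = 5)
P(h, p) = -9 + (5 + h)*(-2/9 - p²/9 + 5*p/9)/6 (P(h, p) = -9 + ((-2/9 - p²/9 + 5*p/9)*(h + 5))/6 = -9 + ((-2/9 - p²/9 + 5*p/9)*(5 + h))/6 = -9 + ((5 + h)*(-2/9 - p²/9 + 5*p/9))/6 = -9 + (5 + h)*(-2/9 - p²/9 + 5*p/9)/6)
P(0, 5 - 5)*(-11057) = (-248/27 - 5*(5 - 5)²/54 + 25*(5 - 5)/54 - 1/54*0*(2 + (5 - 5)² - 5*(5 - 5)))*(-11057) = (-248/27 - 5/54*0² + (25/54)*0 - 1/54*0*(2 + 0² - 5*0))*(-11057) = (-248/27 - 5/54*0 + 0 - 1/54*0*(2 + 0 + 0))*(-11057) = (-248/27 + 0 + 0 - 1/54*0*2)*(-11057) = (-248/27 + 0 + 0 + 0)*(-11057) = -248/27*(-11057) = 2742136/27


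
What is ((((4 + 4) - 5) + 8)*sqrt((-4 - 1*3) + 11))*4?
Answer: 88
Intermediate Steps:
((((4 + 4) - 5) + 8)*sqrt((-4 - 1*3) + 11))*4 = (((8 - 5) + 8)*sqrt((-4 - 3) + 11))*4 = ((3 + 8)*sqrt(-7 + 11))*4 = (11*sqrt(4))*4 = (11*2)*4 = 22*4 = 88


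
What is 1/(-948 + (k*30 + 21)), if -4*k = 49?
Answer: -2/2589 ≈ -0.00077250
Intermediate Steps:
k = -49/4 (k = -¼*49 = -49/4 ≈ -12.250)
1/(-948 + (k*30 + 21)) = 1/(-948 + (-49/4*30 + 21)) = 1/(-948 + (-735/2 + 21)) = 1/(-948 - 693/2) = 1/(-2589/2) = -2/2589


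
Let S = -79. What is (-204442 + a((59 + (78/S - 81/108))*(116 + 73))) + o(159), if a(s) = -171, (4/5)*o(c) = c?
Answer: -817657/4 ≈ -2.0441e+5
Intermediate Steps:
o(c) = 5*c/4
(-204442 + a((59 + (78/S - 81/108))*(116 + 73))) + o(159) = (-204442 - 171) + (5/4)*159 = -204613 + 795/4 = -817657/4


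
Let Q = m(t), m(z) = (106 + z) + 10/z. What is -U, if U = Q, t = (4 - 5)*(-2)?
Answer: -113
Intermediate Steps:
t = 2 (t = -1*(-2) = 2)
m(z) = 106 + z + 10/z
Q = 113 (Q = 106 + 2 + 10/2 = 106 + 2 + 10*(½) = 106 + 2 + 5 = 113)
U = 113
-U = -1*113 = -113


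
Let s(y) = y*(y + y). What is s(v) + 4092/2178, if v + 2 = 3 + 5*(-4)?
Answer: 23888/33 ≈ 723.88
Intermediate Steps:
v = -19 (v = -2 + (3 + 5*(-4)) = -2 + (3 - 20) = -2 - 17 = -19)
s(y) = 2*y² (s(y) = y*(2*y) = 2*y²)
s(v) + 4092/2178 = 2*(-19)² + 4092/2178 = 2*361 + 4092*(1/2178) = 722 + 62/33 = 23888/33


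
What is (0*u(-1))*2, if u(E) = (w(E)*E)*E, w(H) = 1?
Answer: 0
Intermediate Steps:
u(E) = E**2 (u(E) = (1*E)*E = E*E = E**2)
(0*u(-1))*2 = (0*(-1)**2)*2 = (0*1)*2 = 0*2 = 0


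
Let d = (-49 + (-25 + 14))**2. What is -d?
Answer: -3600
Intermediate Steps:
d = 3600 (d = (-49 - 11)**2 = (-60)**2 = 3600)
-d = -1*3600 = -3600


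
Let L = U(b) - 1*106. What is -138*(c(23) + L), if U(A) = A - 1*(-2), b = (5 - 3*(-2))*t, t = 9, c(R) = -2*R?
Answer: 7038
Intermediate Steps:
b = 99 (b = (5 - 3*(-2))*9 = (5 + 6)*9 = 11*9 = 99)
U(A) = 2 + A (U(A) = A + 2 = 2 + A)
L = -5 (L = (2 + 99) - 1*106 = 101 - 106 = -5)
-138*(c(23) + L) = -138*(-2*23 - 5) = -138*(-46 - 5) = -138*(-51) = 7038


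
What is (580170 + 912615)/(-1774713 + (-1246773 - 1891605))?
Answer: -165865/545899 ≈ -0.30384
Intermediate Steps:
(580170 + 912615)/(-1774713 + (-1246773 - 1891605)) = 1492785/(-1774713 - 3138378) = 1492785/(-4913091) = 1492785*(-1/4913091) = -165865/545899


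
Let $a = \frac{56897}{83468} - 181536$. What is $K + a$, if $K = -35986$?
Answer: $- \frac{18156069399}{83468} \approx -2.1752 \cdot 10^{5}$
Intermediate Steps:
$a = - \frac{15152389951}{83468}$ ($a = 56897 \cdot \frac{1}{83468} - 181536 = \frac{56897}{83468} - 181536 = - \frac{15152389951}{83468} \approx -1.8154 \cdot 10^{5}$)
$K + a = -35986 - \frac{15152389951}{83468} = - \frac{18156069399}{83468}$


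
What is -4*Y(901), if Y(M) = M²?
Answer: -3247204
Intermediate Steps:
-4*Y(901) = -4*901² = -4*811801 = -3247204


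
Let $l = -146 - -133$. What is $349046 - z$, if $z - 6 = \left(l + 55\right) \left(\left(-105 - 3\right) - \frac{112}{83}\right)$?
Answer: $\frac{29351512}{83} \approx 3.5363 \cdot 10^{5}$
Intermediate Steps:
$l = -13$ ($l = -146 + 133 = -13$)
$z = - \frac{380694}{83}$ ($z = 6 + \left(-13 + 55\right) \left(\left(-105 - 3\right) - \frac{112}{83}\right) = 6 + 42 \left(-108 - \frac{112}{83}\right) = 6 + 42 \left(- \frac{9076}{83}\right) = 6 - \frac{381192}{83} = - \frac{380694}{83} \approx -4586.7$)
$349046 - z = 349046 - - \frac{380694}{83} = 349046 + \frac{380694}{83} = \frac{29351512}{83}$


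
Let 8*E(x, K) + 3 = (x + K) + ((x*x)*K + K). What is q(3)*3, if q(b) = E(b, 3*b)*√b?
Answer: 297*√3/8 ≈ 64.302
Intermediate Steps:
E(x, K) = -3/8 + K/4 + x/8 + K*x²/8 (E(x, K) = -3/8 + ((x + K) + ((x*x)*K + K))/8 = -3/8 + ((K + x) + (x²*K + K))/8 = -3/8 + ((K + x) + (K*x² + K))/8 = -3/8 + ((K + x) + (K + K*x²))/8 = -3/8 + (x + 2*K + K*x²)/8 = -3/8 + (K/4 + x/8 + K*x²/8) = -3/8 + K/4 + x/8 + K*x²/8)
q(b) = √b*(-3/8 + 3*b³/8 + 7*b/8) (q(b) = (-3/8 + (3*b)/4 + b/8 + (3*b)*b²/8)*√b = (-3/8 + 3*b/4 + b/8 + 3*b³/8)*√b = (-3/8 + 3*b³/8 + 7*b/8)*√b = √b*(-3/8 + 3*b³/8 + 7*b/8))
q(3)*3 = (√3*(-3 + 3*3³ + 7*3)/8)*3 = (√3*(-3 + 3*27 + 21)/8)*3 = (√3*(-3 + 81 + 21)/8)*3 = ((⅛)*√3*99)*3 = (99*√3/8)*3 = 297*√3/8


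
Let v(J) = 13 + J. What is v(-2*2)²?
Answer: 81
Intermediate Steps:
v(-2*2)² = (13 - 2*2)² = (13 - 4)² = 9² = 81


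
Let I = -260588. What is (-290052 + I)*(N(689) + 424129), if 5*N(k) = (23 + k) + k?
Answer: -233696681888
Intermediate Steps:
N(k) = 23/5 + 2*k/5 (N(k) = ((23 + k) + k)/5 = (23 + 2*k)/5 = 23/5 + 2*k/5)
(-290052 + I)*(N(689) + 424129) = (-290052 - 260588)*((23/5 + (2/5)*689) + 424129) = -550640*((23/5 + 1378/5) + 424129) = -550640*(1401/5 + 424129) = -550640*2122046/5 = -233696681888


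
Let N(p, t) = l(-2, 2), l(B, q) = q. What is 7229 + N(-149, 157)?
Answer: 7231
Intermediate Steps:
N(p, t) = 2
7229 + N(-149, 157) = 7229 + 2 = 7231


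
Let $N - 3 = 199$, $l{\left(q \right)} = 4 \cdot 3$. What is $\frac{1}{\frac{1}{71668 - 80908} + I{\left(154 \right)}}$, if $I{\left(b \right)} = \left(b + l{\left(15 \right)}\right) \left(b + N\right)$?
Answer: $\frac{9240}{546047039} \approx 1.6922 \cdot 10^{-5}$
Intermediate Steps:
$l{\left(q \right)} = 12$
$N = 202$ ($N = 3 + 199 = 202$)
$I{\left(b \right)} = \left(12 + b\right) \left(202 + b\right)$ ($I{\left(b \right)} = \left(b + 12\right) \left(b + 202\right) = \left(12 + b\right) \left(202 + b\right)$)
$\frac{1}{\frac{1}{71668 - 80908} + I{\left(154 \right)}} = \frac{1}{\frac{1}{71668 - 80908} + \left(2424 + 154^{2} + 214 \cdot 154\right)} = \frac{1}{\frac{1}{-9240} + \left(2424 + 23716 + 32956\right)} = \frac{1}{- \frac{1}{9240} + 59096} = \frac{1}{\frac{546047039}{9240}} = \frac{9240}{546047039}$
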